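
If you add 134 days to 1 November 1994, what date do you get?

Nov has 30 days: +30 → Dec 1, 1994 (104 left).
Dec has 31 days: +31 → Jan 1, 1995 (73 left).
Jan has 31 days: +31 → Feb 1, 1995 (42 left).
Feb has 28 days: +28 → Mar 1, 1995 (14 left).
+14 → Mar 15, 1995.

March 15, 1995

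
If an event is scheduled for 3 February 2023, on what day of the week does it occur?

January 1, 2023 is a Sunday.
Jan 1, 2023 → Feb 1, 2023: 31 days (January has 31).
Feb 1, 2023 → Feb 3, 2023: 2 days.
Total: 33 days.
33 mod 7 = 5, so Sunday + 5 = Friday.

Friday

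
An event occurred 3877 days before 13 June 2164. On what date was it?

−366 (one year; includes Feb 29, 2164) → Jun 13, 2163 (3511 left).
−365 (one year) → Jun 13, 2162 (3146 left).
−365 (one year) → Jun 13, 2161 (2781 left).
−365 (one year) → Jun 13, 2160 (2416 left).
−366 (one year; includes Feb 29, 2160) → Jun 13, 2159 (2050 left).
−365 (one year) → Jun 13, 2158 (1685 left).
−365 (one year) → Jun 13, 2157 (1320 left).
−365 (one year) → Jun 13, 2156 (955 left).
−366 (one year; includes Feb 29, 2156) → Jun 13, 2155 (589 left).
−365 (one year) → Jun 13, 2154 (224 left).
−13 → May 31, 2154 (end of May, 31 days; 211 left).
−31 → Apr 30, 2154 (end of Apr, 30 days; 180 left).
−30 → Mar 31, 2154 (end of Mar, 31 days; 150 left).
−31 → Feb 28, 2154 (end of Feb, 28 days; 119 left).
−28 → Jan 31, 2154 (end of Jan, 31 days; 91 left).
−31 → Dec 31, 2153 (end of Dec, 31 days; 60 left).
−31 → Nov 30, 2153 (end of Nov, 30 days; 29 left).
−29 → Nov 1, 2153.

November 1, 2153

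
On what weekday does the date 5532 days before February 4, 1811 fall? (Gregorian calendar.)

Saturday

First find the weekday of Feb 4, 1811. Doomsday rule: the anchor day for the 1800s is Friday. For year 11: 11÷12 = 0 r 11, and 11÷4 = 2, so 0+11+2 = 13.
Friday + 13 ≡ Thursday — that's 1811's doomsday.
In February the doomsday date is Feb 28 (1811 is not a leap year).
Feb 4 is 24 days before Feb 28; 24 mod 7 = 3, so Thursday − 3 = Monday.
5532 mod 7 = 2, so 5532 days before a Monday is Monday − 2 = Saturday.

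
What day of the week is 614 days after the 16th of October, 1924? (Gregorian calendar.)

Oct 16, 1924 is a Thursday.
614 mod 7 = 5, so 614 days after a Thursday is Thursday + 5 = Tuesday.

Tuesday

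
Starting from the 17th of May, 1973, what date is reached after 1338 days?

+365 (one year) → May 17, 1974 (973 left).
+365 (one year) → May 17, 1975 (608 left).
+366 (one year; includes Feb 29, 1976) → May 17, 1976 (242 left).
May has 31 days: +15 → Jun 1, 1976 (227 left).
Jun has 30 days: +30 → Jul 1, 1976 (197 left).
Jul has 31 days: +31 → Aug 1, 1976 (166 left).
Aug has 31 days: +31 → Sep 1, 1976 (135 left).
Sep has 30 days: +30 → Oct 1, 1976 (105 left).
Oct has 31 days: +31 → Nov 1, 1976 (74 left).
Nov has 30 days: +30 → Dec 1, 1976 (44 left).
Dec has 31 days: +31 → Jan 1, 1977 (13 left).
+13 → Jan 14, 1977.

January 14, 1977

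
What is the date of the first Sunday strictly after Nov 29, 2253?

Nov 29, 2253 is a Tuesday.
From Tuesday to the next Sunday is 5 days.
Nov 29, 2253 + 5 = Dec 4, 2253.

December 4, 2253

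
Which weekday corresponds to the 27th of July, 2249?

Friday

Doomsday rule: the anchor day for the 2200s is Friday. For year 49: 49÷12 = 4 r 1, and 1÷4 = 0, so 4+1+0 = 5.
Friday + 5 ≡ Wednesday — that's 2249's doomsday.
In July the doomsday date is Jul 11.
Jul 27 is 16 days after Jul 11; 16 mod 7 = 2, so Wednesday + 2 = Friday.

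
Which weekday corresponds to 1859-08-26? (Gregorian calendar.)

Doomsday rule: the anchor day for the 1800s is Friday. For year 59: 59÷12 = 4 r 11, and 11÷4 = 2, so 4+11+2 = 17.
Friday + 17 ≡ Monday — that's 1859's doomsday.
In August the doomsday date is Aug 8.
Aug 26 is 18 days after Aug 8; 18 mod 7 = 4, so Monday + 4 = Friday.

Friday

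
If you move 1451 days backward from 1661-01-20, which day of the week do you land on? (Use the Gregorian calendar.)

First find the weekday of Jan 20, 1661. Doomsday rule: the anchor day for the 1600s is Tuesday. For year 61: 61÷12 = 5 r 1, and 1÷4 = 0, so 5+1+0 = 6.
Tuesday + 6 ≡ Monday — that's 1661's doomsday.
In January the doomsday date is Jan 3 (1661 is not a leap year).
Jan 20 is 17 days after Jan 3; 17 mod 7 = 3, so Monday + 3 = Thursday.
1451 mod 7 = 2, so 1451 days before a Thursday is Thursday − 2 = Tuesday.

Tuesday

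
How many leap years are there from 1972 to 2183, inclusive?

Multiples of 4 in [1972,2183]: 53.
Of those, multiples of 100: 2 (not leap unless ÷400).
Multiples of 400: 1.
Leap years = 53 − 2 + 1 = 52.

52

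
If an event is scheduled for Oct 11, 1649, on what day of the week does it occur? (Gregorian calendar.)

Monday

Doomsday rule: the anchor day for the 1600s is Tuesday. For year 49: 49÷12 = 4 r 1, and 1÷4 = 0, so 4+1+0 = 5.
Tuesday + 5 ≡ Sunday — that's 1649's doomsday.
In October the doomsday date is Oct 10.
Oct 11 is 1 day after Oct 10; 1 mod 7 = 1, so Sunday + 1 = Monday.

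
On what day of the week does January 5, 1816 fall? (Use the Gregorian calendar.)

Doomsday rule: the anchor day for the 1800s is Friday. For year 16: 16÷12 = 1 r 4, and 4÷4 = 1, so 1+4+1 = 6.
Friday + 6 ≡ Thursday — that's 1816's doomsday.
In January the doomsday date is Jan 4 (1816 is a leap year (divisible by 4)).
Jan 5 is 1 day after Jan 4; 1 mod 7 = 1, so Thursday + 1 = Friday.

Friday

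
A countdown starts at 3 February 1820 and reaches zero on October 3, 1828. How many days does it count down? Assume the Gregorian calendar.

Feb 3, 1820 → Feb 3, 1821: 366 days (Feb 29, 1820 is in that span).
Feb 3, 1821 → Feb 3, 1822: 365 days.
Feb 3, 1822 → Feb 3, 1823: 365 days.
Feb 3, 1823 → Feb 3, 1824: 365 days.
Feb 3, 1824 → Feb 3, 1825: 366 days (Feb 29, 1824 is in that span).
Feb 3, 1825 → Feb 3, 1826: 365 days.
Feb 3, 1826 → Feb 3, 1827: 365 days.
Feb 3, 1827 → Feb 3, 1828: 365 days.
Feb 3, 1828 → Mar 3, 1828: 29 days (February has 29).
Mar 3, 1828 → Apr 3, 1828: 31 days (March has 31).
Apr 3, 1828 → May 3, 1828: 30 days (April has 30).
May 3, 1828 → Jun 3, 1828: 31 days (May has 31).
Jun 3, 1828 → Jul 3, 1828: 30 days (June has 30).
Jul 3, 1828 → Aug 3, 1828: 31 days (July has 31).
Aug 3, 1828 → Sep 3, 1828: 31 days (August has 31).
Sep 3, 1828 → Oct 3, 1828: 30 days.
Total: 3165 days.

3165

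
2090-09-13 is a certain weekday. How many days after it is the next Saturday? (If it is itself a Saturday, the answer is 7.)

3

Sep 13, 2090 is a Wednesday.
From Wednesday to the next Saturday is 3 days.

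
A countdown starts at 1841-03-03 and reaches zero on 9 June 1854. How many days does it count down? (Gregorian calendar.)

Mar 3, 1841 → Mar 3, 1842: 365 days.
Mar 3, 1842 → Mar 3, 1843: 365 days.
Mar 3, 1843 → Mar 3, 1844: 366 days (Feb 29, 1844 is in that span).
Mar 3, 1844 → Mar 3, 1845: 365 days.
Mar 3, 1845 → Mar 3, 1846: 365 days.
Mar 3, 1846 → Mar 3, 1847: 365 days.
Mar 3, 1847 → Mar 3, 1848: 366 days (Feb 29, 1848 is in that span).
Mar 3, 1848 → Mar 3, 1849: 365 days.
Mar 3, 1849 → Mar 3, 1850: 365 days.
Mar 3, 1850 → Mar 3, 1851: 365 days.
Mar 3, 1851 → Mar 3, 1852: 366 days (Feb 29, 1852 is in that span).
Mar 3, 1852 → Mar 3, 1853: 365 days.
Mar 3, 1853 → Mar 3, 1854: 365 days.
Mar 3, 1854 → Apr 3, 1854: 31 days (March has 31).
Apr 3, 1854 → May 3, 1854: 30 days (April has 30).
May 3, 1854 → Jun 3, 1854: 31 days (May has 31).
Jun 3, 1854 → Jun 9, 1854: 6 days.
Total: 4846 days.

4846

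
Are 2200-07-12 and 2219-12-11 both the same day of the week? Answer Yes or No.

Yes

From Jul 12, 2200 to Dec 11, 2219 is 7091 days.
7091 mod 7 = 0, so they are the same weekday.
(Jul 12, 2200 is a Saturday; Dec 11, 2219 is a Saturday.)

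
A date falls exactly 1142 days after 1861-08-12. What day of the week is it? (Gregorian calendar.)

Tuesday

First find the weekday of Aug 12, 1861. Doomsday rule: the anchor day for the 1800s is Friday. For year 61: 61÷12 = 5 r 1, and 1÷4 = 0, so 5+1+0 = 6.
Friday + 6 ≡ Thursday — that's 1861's doomsday.
In August the doomsday date is Aug 8.
Aug 12 is 4 days after Aug 8; 4 mod 7 = 4, so Thursday + 4 = Monday.
1142 mod 7 = 1, so 1142 days after a Monday is Monday + 1 = Tuesday.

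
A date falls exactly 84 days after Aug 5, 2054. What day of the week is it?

Aug 5, 2054 is a Wednesday.
84 mod 7 = 0, so 84 days after a Wednesday is Wednesday + 0 = Wednesday.

Wednesday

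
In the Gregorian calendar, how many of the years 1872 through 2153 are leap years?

69

Multiples of 4 in [1872,2153]: 71.
Of those, multiples of 100: 3 (not leap unless ÷400).
Multiples of 400: 1.
Leap years = 71 − 3 + 1 = 69.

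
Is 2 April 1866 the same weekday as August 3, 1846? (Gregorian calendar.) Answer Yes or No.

Yes

From Aug 3, 1846 to Apr 2, 1866 is 7182 days.
7182 mod 7 = 0, so they are the same weekday.
(Aug 3, 1846 is a Monday; Apr 2, 1866 is a Monday.)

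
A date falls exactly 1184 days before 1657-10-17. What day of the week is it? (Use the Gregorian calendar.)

First find the weekday of Oct 17, 1657. Doomsday rule: the anchor day for the 1600s is Tuesday. For year 57: 57÷12 = 4 r 9, and 9÷4 = 2, so 4+9+2 = 15.
Tuesday + 15 ≡ Wednesday — that's 1657's doomsday.
In October the doomsday date is Oct 10.
Oct 17 is 7 days after Oct 10; 7 mod 7 = 0, so Wednesday + 0 = Wednesday.
1184 mod 7 = 1, so 1184 days before a Wednesday is Wednesday − 1 = Tuesday.

Tuesday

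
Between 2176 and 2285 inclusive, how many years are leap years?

27

Multiples of 4 in [2176,2285]: 28.
Of those, multiples of 100: 1 (not leap unless ÷400).
Multiples of 400: 0.
Leap years = 28 − 1 + 0 = 27.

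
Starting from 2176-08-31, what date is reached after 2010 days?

+365 (one year) → Aug 31, 2177 (1645 left).
+365 (one year) → Aug 31, 2178 (1280 left).
+365 (one year) → Aug 31, 2179 (915 left).
+366 (one year; includes Feb 29, 2180) → Aug 31, 2180 (549 left).
+365 (one year) → Aug 31, 2181 (184 left).
Aug has 31 days: +1 → Sep 1, 2181 (183 left).
Sep has 30 days: +30 → Oct 1, 2181 (153 left).
Oct has 31 days: +31 → Nov 1, 2181 (122 left).
Nov has 30 days: +30 → Dec 1, 2181 (92 left).
Dec has 31 days: +31 → Jan 1, 2182 (61 left).
Jan has 31 days: +31 → Feb 1, 2182 (30 left).
Feb has 28 days: +28 → Mar 1, 2182 (2 left).
+2 → Mar 3, 2182.

March 3, 2182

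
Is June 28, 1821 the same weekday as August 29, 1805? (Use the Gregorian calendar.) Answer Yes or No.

From Aug 29, 1805 to Jun 28, 1821 is 5782 days.
5782 mod 7 = 0, so they are the same weekday.
(Aug 29, 1805 is a Thursday; Jun 28, 1821 is a Thursday.)

Yes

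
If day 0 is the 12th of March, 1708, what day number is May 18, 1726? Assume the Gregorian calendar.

Mar 12, 1708 → Mar 12, 1709: 365 days.
Mar 12, 1709 → Mar 12, 1710: 365 days.
Mar 12, 1710 → Mar 12, 1711: 365 days.
Mar 12, 1711 → Mar 12, 1712: 366 days (Feb 29, 1712 is in that span).
Mar 12, 1712 → Mar 12, 1713: 365 days.
Mar 12, 1713 → Mar 12, 1714: 365 days.
Mar 12, 1714 → Mar 12, 1715: 365 days.
Mar 12, 1715 → Mar 12, 1716: 366 days (Feb 29, 1716 is in that span).
Mar 12, 1716 → Mar 12, 1717: 365 days.
Mar 12, 1717 → Mar 12, 1718: 365 days.
Mar 12, 1718 → Mar 12, 1719: 365 days.
Mar 12, 1719 → Mar 12, 1720: 366 days (Feb 29, 1720 is in that span).
Mar 12, 1720 → Mar 12, 1721: 365 days.
Mar 12, 1721 → Mar 12, 1722: 365 days.
Mar 12, 1722 → Mar 12, 1723: 365 days.
Mar 12, 1723 → Mar 12, 1724: 366 days (Feb 29, 1724 is in that span).
Mar 12, 1724 → Mar 12, 1725: 365 days.
Mar 12, 1725 → Mar 12, 1726: 365 days.
Mar 12, 1726 → Apr 12, 1726: 31 days (March has 31).
Apr 12, 1726 → May 12, 1726: 30 days (April has 30).
May 12, 1726 → May 18, 1726: 6 days.
Total: 6641 days.

6641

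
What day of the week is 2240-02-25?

Doomsday rule: the anchor day for the 2200s is Friday. For year 40: 40÷12 = 3 r 4, and 4÷4 = 1, so 3+4+1 = 8.
Friday + 8 ≡ Saturday — that's 2240's doomsday.
In February the doomsday date is Feb 29 (2240 is a leap year (divisible by 4)).
Feb 25 is 4 days before Feb 29; 4 mod 7 = 4, so Saturday − 4 = Tuesday.

Tuesday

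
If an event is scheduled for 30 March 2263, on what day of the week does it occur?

Monday

Doomsday rule: the anchor day for the 2200s is Friday. For year 63: 63÷12 = 5 r 3, and 3÷4 = 0, so 5+3+0 = 8.
Friday + 8 ≡ Saturday — that's 2263's doomsday.
In March the doomsday date is Mar 14.
Mar 30 is 16 days after Mar 14; 16 mod 7 = 2, so Saturday + 2 = Monday.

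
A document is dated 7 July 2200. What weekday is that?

Doomsday rule: the anchor day for the 2200s is Friday. For year 00: 0÷12 = 0 r 0, and 0÷4 = 0, so 0+0+0 = 0.
Friday + 0 ≡ Friday — that's 2200's doomsday.
In July the doomsday date is Jul 11.
Jul 7 is 4 days before Jul 11; 4 mod 7 = 4, so Friday − 4 = Monday.

Monday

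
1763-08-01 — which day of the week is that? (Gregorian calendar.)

Doomsday rule: the anchor day for the 1700s is Sunday. For year 63: 63÷12 = 5 r 3, and 3÷4 = 0, so 5+3+0 = 8.
Sunday + 8 ≡ Monday — that's 1763's doomsday.
In August the doomsday date is Aug 8.
Aug 1 is 7 days before Aug 8; 7 mod 7 = 0, so Monday − 0 = Monday.

Monday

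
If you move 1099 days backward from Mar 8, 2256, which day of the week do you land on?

First find the weekday of Mar 8, 2256. Doomsday rule: the anchor day for the 2200s is Friday. For year 56: 56÷12 = 4 r 8, and 8÷4 = 2, so 4+8+2 = 14.
Friday + 14 ≡ Friday — that's 2256's doomsday.
In March the doomsday date is Mar 14.
Mar 8 is 6 days before Mar 14; 6 mod 7 = 6, so Friday − 6 = Saturday.
1099 mod 7 = 0, so 1099 days before a Saturday is Saturday − 0 = Saturday.

Saturday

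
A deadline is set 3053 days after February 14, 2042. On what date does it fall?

+365 (one year) → Feb 14, 2043 (2688 left).
+365 (one year) → Feb 14, 2044 (2323 left).
+366 (one year; includes Feb 29, 2044) → Feb 14, 2045 (1957 left).
+365 (one year) → Feb 14, 2046 (1592 left).
+365 (one year) → Feb 14, 2047 (1227 left).
+365 (one year) → Feb 14, 2048 (862 left).
+366 (one year; includes Feb 29, 2048) → Feb 14, 2049 (496 left).
+365 (one year) → Feb 14, 2050 (131 left).
Feb has 28 days: +15 → Mar 1, 2050 (116 left).
Mar has 31 days: +31 → Apr 1, 2050 (85 left).
Apr has 30 days: +30 → May 1, 2050 (55 left).
May has 31 days: +31 → Jun 1, 2050 (24 left).
+24 → Jun 25, 2050.

June 25, 2050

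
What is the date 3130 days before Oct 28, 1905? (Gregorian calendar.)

April 2, 1897

−365 (one year) → Oct 28, 1904 (2765 left).
−366 (one year; includes Feb 29, 1904) → Oct 28, 1903 (2399 left).
−365 (one year) → Oct 28, 1902 (2034 left).
−365 (one year) → Oct 28, 1901 (1669 left).
−365 (one year) → Oct 28, 1900 (1304 left).
−365 (one year) → Oct 28, 1899 (939 left).
−365 (one year) → Oct 28, 1898 (574 left).
−365 (one year) → Oct 28, 1897 (209 left).
−28 → Sep 30, 1897 (end of Sep, 30 days; 181 left).
−30 → Aug 31, 1897 (end of Aug, 31 days; 151 left).
−31 → Jul 31, 1897 (end of Jul, 31 days; 120 left).
−31 → Jun 30, 1897 (end of Jun, 30 days; 89 left).
−30 → May 31, 1897 (end of May, 31 days; 59 left).
−31 → Apr 30, 1897 (end of Apr, 30 days; 28 left).
−28 → Apr 2, 1897.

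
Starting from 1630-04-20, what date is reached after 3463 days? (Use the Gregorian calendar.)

+365 (one year) → Apr 20, 1631 (3098 left).
+366 (one year; includes Feb 29, 1632) → Apr 20, 1632 (2732 left).
+365 (one year) → Apr 20, 1633 (2367 left).
+365 (one year) → Apr 20, 1634 (2002 left).
+365 (one year) → Apr 20, 1635 (1637 left).
+366 (one year; includes Feb 29, 1636) → Apr 20, 1636 (1271 left).
+365 (one year) → Apr 20, 1637 (906 left).
+365 (one year) → Apr 20, 1638 (541 left).
+365 (one year) → Apr 20, 1639 (176 left).
Apr has 30 days: +11 → May 1, 1639 (165 left).
May has 31 days: +31 → Jun 1, 1639 (134 left).
Jun has 30 days: +30 → Jul 1, 1639 (104 left).
Jul has 31 days: +31 → Aug 1, 1639 (73 left).
Aug has 31 days: +31 → Sep 1, 1639 (42 left).
Sep has 30 days: +30 → Oct 1, 1639 (12 left).
+12 → Oct 13, 1639.

October 13, 1639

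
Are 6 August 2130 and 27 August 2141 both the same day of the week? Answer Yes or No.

Yes

From Aug 6, 2130 to Aug 27, 2141 is 4039 days.
4039 mod 7 = 0, so they are the same weekday.
(Aug 6, 2130 is a Sunday; Aug 27, 2141 is a Sunday.)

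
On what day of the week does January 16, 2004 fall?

Friday

Doomsday rule: the anchor day for the 2000s is Tuesday. For year 04: 4÷12 = 0 r 4, and 4÷4 = 1, so 0+4+1 = 5.
Tuesday + 5 ≡ Sunday — that's 2004's doomsday.
In January the doomsday date is Jan 4 (2004 is a leap year (divisible by 4)).
Jan 16 is 12 days after Jan 4; 12 mod 7 = 5, so Sunday + 5 = Friday.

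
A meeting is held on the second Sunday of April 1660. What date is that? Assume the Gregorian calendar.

April 1, 1660 is a Thursday.
The first Sunday is therefore April 4 (3 days later).
The second Sunday is 4 + 1×7 = April 11.

April 11, 1660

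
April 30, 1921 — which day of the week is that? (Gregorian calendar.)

Saturday

Doomsday rule: the anchor day for the 1900s is Wednesday. For year 21: 21÷12 = 1 r 9, and 9÷4 = 2, so 1+9+2 = 12.
Wednesday + 12 ≡ Monday — that's 1921's doomsday.
In April the doomsday date is Apr 4.
Apr 30 is 26 days after Apr 4; 26 mod 7 = 5, so Monday + 5 = Saturday.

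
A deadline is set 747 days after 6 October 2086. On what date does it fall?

October 22, 2088

+365 (one year) → Oct 6, 2087 (382 left).
Oct has 31 days: +26 → Nov 1, 2087 (356 left).
Nov has 30 days: +30 → Dec 1, 2087 (326 left).
Dec has 31 days: +31 → Jan 1, 2088 (295 left).
Jan has 31 days: +31 → Feb 1, 2088 (264 left).
Feb has 29 days: +29 → Mar 1, 2088 (235 left).
Mar has 31 days: +31 → Apr 1, 2088 (204 left).
Apr has 30 days: +30 → May 1, 2088 (174 left).
May has 31 days: +31 → Jun 1, 2088 (143 left).
Jun has 30 days: +30 → Jul 1, 2088 (113 left).
Jul has 31 days: +31 → Aug 1, 2088 (82 left).
Aug has 31 days: +31 → Sep 1, 2088 (51 left).
Sep has 30 days: +30 → Oct 1, 2088 (21 left).
+21 → Oct 22, 2088.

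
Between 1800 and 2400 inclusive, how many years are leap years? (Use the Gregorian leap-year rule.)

146

Multiples of 4 in [1800,2400]: 151.
Of those, multiples of 100: 7 (not leap unless ÷400).
Multiples of 400: 2.
Leap years = 151 − 7 + 2 = 146.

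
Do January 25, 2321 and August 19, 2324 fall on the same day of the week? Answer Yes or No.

From Jan 25, 2321 to Aug 19, 2324 is 1302 days.
1302 mod 7 = 0, so they are the same weekday.
(Jan 25, 2321 is a Tuesday; Aug 19, 2324 is a Tuesday.)

Yes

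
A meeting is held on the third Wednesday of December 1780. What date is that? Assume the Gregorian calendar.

December 1, 1780 is a Friday.
The first Wednesday is therefore December 6 (5 days later).
The third Wednesday is 6 + 2×7 = December 20.

December 20, 1780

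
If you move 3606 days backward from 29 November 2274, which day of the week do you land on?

Nov 29, 2274 is a Sunday.
3606 mod 7 = 1, so 3606 days before a Sunday is Sunday − 1 = Saturday.

Saturday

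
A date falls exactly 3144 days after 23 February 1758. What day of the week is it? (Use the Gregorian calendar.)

Friday

First find the weekday of Feb 23, 1758. Doomsday rule: the anchor day for the 1700s is Sunday. For year 58: 58÷12 = 4 r 10, and 10÷4 = 2, so 4+10+2 = 16.
Sunday + 16 ≡ Tuesday — that's 1758's doomsday.
In February the doomsday date is Feb 28 (1758 is not a leap year).
Feb 23 is 5 days before Feb 28; 5 mod 7 = 5, so Tuesday − 5 = Thursday.
3144 mod 7 = 1, so 3144 days after a Thursday is Thursday + 1 = Friday.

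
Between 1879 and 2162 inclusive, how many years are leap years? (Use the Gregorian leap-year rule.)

69

Multiples of 4 in [1879,2162]: 71.
Of those, multiples of 100: 3 (not leap unless ÷400).
Multiples of 400: 1.
Leap years = 71 − 3 + 1 = 69.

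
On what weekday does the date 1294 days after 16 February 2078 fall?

Feb 16, 2078 is a Wednesday.
1294 mod 7 = 6, so 1294 days after a Wednesday is Wednesday + 6 = Tuesday.

Tuesday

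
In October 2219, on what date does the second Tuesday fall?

October 1, 2219 is a Friday.
The first Tuesday is therefore October 5 (4 days later).
The second Tuesday is 5 + 1×7 = October 12.

October 12, 2219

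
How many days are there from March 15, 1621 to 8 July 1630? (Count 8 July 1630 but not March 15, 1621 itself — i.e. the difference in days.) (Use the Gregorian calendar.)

Mar 15, 1621 → Mar 15, 1622: 365 days.
Mar 15, 1622 → Mar 15, 1623: 365 days.
Mar 15, 1623 → Mar 15, 1624: 366 days (Feb 29, 1624 is in that span).
Mar 15, 1624 → Mar 15, 1625: 365 days.
Mar 15, 1625 → Mar 15, 1626: 365 days.
Mar 15, 1626 → Mar 15, 1627: 365 days.
Mar 15, 1627 → Mar 15, 1628: 366 days (Feb 29, 1628 is in that span).
Mar 15, 1628 → Mar 15, 1629: 365 days.
Mar 15, 1629 → Mar 15, 1630: 365 days.
Mar 15, 1630 → Apr 15, 1630: 31 days (March has 31).
Apr 15, 1630 → May 15, 1630: 30 days (April has 30).
May 15, 1630 → Jun 15, 1630: 31 days (May has 31).
Jun 15, 1630 → Jul 8, 1630: 23 days.
Total: 3402 days.

3402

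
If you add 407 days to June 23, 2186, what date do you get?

+365 (one year) → Jun 23, 2187 (42 left).
Jun has 30 days: +8 → Jul 1, 2187 (34 left).
Jul has 31 days: +31 → Aug 1, 2187 (3 left).
+3 → Aug 4, 2187.

August 4, 2187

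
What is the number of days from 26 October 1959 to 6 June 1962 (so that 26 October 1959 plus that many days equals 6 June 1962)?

Oct 26, 1959 → Oct 26, 1960: 366 days (Feb 29, 1960 is in that span).
Oct 26, 1960 → Oct 26, 1961: 365 days.
Oct 26, 1961 → Nov 26, 1961: 31 days (October has 31).
Nov 26, 1961 → Dec 26, 1961: 30 days (November has 30).
Dec 26, 1961 → Jan 26, 1962: 31 days (December has 31).
Jan 26, 1962 → Feb 26, 1962: 31 days (January has 31).
Feb 26, 1962 → Mar 26, 1962: 28 days (February has 28).
Mar 26, 1962 → Apr 26, 1962: 31 days (March has 31).
Apr 26, 1962 → May 26, 1962: 30 days (April has 30).
May 26, 1962 → Jun 6, 1962: 11 days.
Total: 954 days.

954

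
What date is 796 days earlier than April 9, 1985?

February 3, 1983

−365 (one year) → Apr 9, 1984 (431 left).
−366 (one year; includes Feb 29, 1984) → Apr 9, 1983 (65 left).
−9 → Mar 31, 1983 (end of Mar, 31 days; 56 left).
−31 → Feb 28, 1983 (end of Feb, 28 days; 25 left).
−25 → Feb 3, 1983.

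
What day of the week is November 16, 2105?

Doomsday rule: the anchor day for the 2100s is Sunday. For year 05: 5÷12 = 0 r 5, and 5÷4 = 1, so 0+5+1 = 6.
Sunday + 6 ≡ Saturday — that's 2105's doomsday.
In November the doomsday date is Nov 7.
Nov 16 is 9 days after Nov 7; 9 mod 7 = 2, so Saturday + 2 = Monday.

Monday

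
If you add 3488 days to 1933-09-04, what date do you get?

+365 (one year) → Sep 4, 1934 (3123 left).
+365 (one year) → Sep 4, 1935 (2758 left).
+366 (one year; includes Feb 29, 1936) → Sep 4, 1936 (2392 left).
+365 (one year) → Sep 4, 1937 (2027 left).
+365 (one year) → Sep 4, 1938 (1662 left).
+365 (one year) → Sep 4, 1939 (1297 left).
+366 (one year; includes Feb 29, 1940) → Sep 4, 1940 (931 left).
+365 (one year) → Sep 4, 1941 (566 left).
+365 (one year) → Sep 4, 1942 (201 left).
Sep has 30 days: +27 → Oct 1, 1942 (174 left).
Oct has 31 days: +31 → Nov 1, 1942 (143 left).
Nov has 30 days: +30 → Dec 1, 1942 (113 left).
Dec has 31 days: +31 → Jan 1, 1943 (82 left).
Jan has 31 days: +31 → Feb 1, 1943 (51 left).
Feb has 28 days: +28 → Mar 1, 1943 (23 left).
+23 → Mar 24, 1943.

March 24, 1943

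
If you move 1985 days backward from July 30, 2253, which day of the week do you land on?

Tuesday

Jul 30, 2253 is a Saturday.
1985 mod 7 = 4, so 1985 days before a Saturday is Saturday − 4 = Tuesday.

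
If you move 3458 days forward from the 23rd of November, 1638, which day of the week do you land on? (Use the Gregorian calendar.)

Tuesday

First find the weekday of Nov 23, 1638. Doomsday rule: the anchor day for the 1600s is Tuesday. For year 38: 38÷12 = 3 r 2, and 2÷4 = 0, so 3+2+0 = 5.
Tuesday + 5 ≡ Sunday — that's 1638's doomsday.
In November the doomsday date is Nov 7.
Nov 23 is 16 days after Nov 7; 16 mod 7 = 2, so Sunday + 2 = Tuesday.
3458 mod 7 = 0, so 3458 days after a Tuesday is Tuesday + 0 = Tuesday.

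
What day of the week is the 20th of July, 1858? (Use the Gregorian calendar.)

Doomsday rule: the anchor day for the 1800s is Friday. For year 58: 58÷12 = 4 r 10, and 10÷4 = 2, so 4+10+2 = 16.
Friday + 16 ≡ Sunday — that's 1858's doomsday.
In July the doomsday date is Jul 11.
Jul 20 is 9 days after Jul 11; 9 mod 7 = 2, so Sunday + 2 = Tuesday.

Tuesday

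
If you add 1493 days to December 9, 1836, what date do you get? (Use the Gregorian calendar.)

January 10, 1841

+365 (one year) → Dec 9, 1837 (1128 left).
+365 (one year) → Dec 9, 1838 (763 left).
+365 (one year) → Dec 9, 1839 (398 left).
Dec has 31 days: +23 → Jan 1, 1840 (375 left).
Jan has 31 days: +31 → Feb 1, 1840 (344 left).
Feb has 29 days: +29 → Mar 1, 1840 (315 left).
Mar has 31 days: +31 → Apr 1, 1840 (284 left).
Apr has 30 days: +30 → May 1, 1840 (254 left).
May has 31 days: +31 → Jun 1, 1840 (223 left).
Jun has 30 days: +30 → Jul 1, 1840 (193 left).
Jul has 31 days: +31 → Aug 1, 1840 (162 left).
Aug has 31 days: +31 → Sep 1, 1840 (131 left).
Sep has 30 days: +30 → Oct 1, 1840 (101 left).
Oct has 31 days: +31 → Nov 1, 1840 (70 left).
Nov has 30 days: +30 → Dec 1, 1840 (40 left).
Dec has 31 days: +31 → Jan 1, 1841 (9 left).
+9 → Jan 10, 1841.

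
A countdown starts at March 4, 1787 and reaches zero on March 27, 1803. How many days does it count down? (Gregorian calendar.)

Mar 4, 1787 → Mar 4, 1788: 366 days (Feb 29, 1788 is in that span).
Mar 4, 1788 → Mar 4, 1789: 365 days.
Mar 4, 1789 → Mar 4, 1790: 365 days.
Mar 4, 1790 → Mar 4, 1791: 365 days.
Mar 4, 1791 → Mar 4, 1792: 366 days (Feb 29, 1792 is in that span).
Mar 4, 1792 → Mar 4, 1793: 365 days.
Mar 4, 1793 → Mar 4, 1794: 365 days.
Mar 4, 1794 → Mar 4, 1795: 365 days.
Mar 4, 1795 → Mar 4, 1796: 366 days (Feb 29, 1796 is in that span).
Mar 4, 1796 → Mar 4, 1797: 365 days.
Mar 4, 1797 → Mar 4, 1798: 365 days.
Mar 4, 1798 → Mar 4, 1799: 365 days.
Mar 4, 1799 → Mar 4, 1800: 365 days.
Mar 4, 1800 → Mar 4, 1801: 365 days.
Mar 4, 1801 → Mar 4, 1802: 365 days.
Mar 4, 1802 → Apr 4, 1802: 31 days (March has 31).
Apr 4, 1802 → May 4, 1802: 30 days (April has 30).
May 4, 1802 → Jun 4, 1802: 31 days (May has 31).
Jun 4, 1802 → Jul 4, 1802: 30 days (June has 30).
Jul 4, 1802 → Aug 4, 1802: 31 days (July has 31).
Aug 4, 1802 → Sep 4, 1802: 31 days (August has 31).
Sep 4, 1802 → Oct 4, 1802: 30 days (September has 30).
Oct 4, 1802 → Nov 4, 1802: 31 days (October has 31).
Nov 4, 1802 → Dec 4, 1802: 30 days (November has 30).
Dec 4, 1802 → Jan 4, 1803: 31 days (December has 31).
Jan 4, 1803 → Feb 4, 1803: 31 days (January has 31).
Feb 4, 1803 → Mar 4, 1803: 28 days (February has 28).
Mar 4, 1803 → Mar 27, 1803: 23 days.
Total: 5866 days.

5866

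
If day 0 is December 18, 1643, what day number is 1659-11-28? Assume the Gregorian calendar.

5824

Dec 18, 1643 → Dec 18, 1644: 366 days (Feb 29, 1644 is in that span).
Dec 18, 1644 → Dec 18, 1645: 365 days.
Dec 18, 1645 → Dec 18, 1646: 365 days.
Dec 18, 1646 → Dec 18, 1647: 365 days.
Dec 18, 1647 → Dec 18, 1648: 366 days (Feb 29, 1648 is in that span).
Dec 18, 1648 → Dec 18, 1649: 365 days.
Dec 18, 1649 → Dec 18, 1650: 365 days.
Dec 18, 1650 → Dec 18, 1651: 365 days.
Dec 18, 1651 → Dec 18, 1652: 366 days (Feb 29, 1652 is in that span).
Dec 18, 1652 → Dec 18, 1653: 365 days.
Dec 18, 1653 → Dec 18, 1654: 365 days.
Dec 18, 1654 → Dec 18, 1655: 365 days.
Dec 18, 1655 → Dec 18, 1656: 366 days (Feb 29, 1656 is in that span).
Dec 18, 1656 → Dec 18, 1657: 365 days.
Dec 18, 1657 → Dec 18, 1658: 365 days.
Dec 18, 1658 → Jan 18, 1659: 31 days (December has 31).
Jan 18, 1659 → Feb 18, 1659: 31 days (January has 31).
Feb 18, 1659 → Mar 18, 1659: 28 days (February has 28).
Mar 18, 1659 → Apr 18, 1659: 31 days (March has 31).
Apr 18, 1659 → May 18, 1659: 30 days (April has 30).
May 18, 1659 → Jun 18, 1659: 31 days (May has 31).
Jun 18, 1659 → Jul 18, 1659: 30 days (June has 30).
Jul 18, 1659 → Aug 18, 1659: 31 days (July has 31).
Aug 18, 1659 → Sep 18, 1659: 31 days (August has 31).
Sep 18, 1659 → Oct 18, 1659: 30 days (September has 30).
Oct 18, 1659 → Nov 18, 1659: 31 days (October has 31).
Nov 18, 1659 → Nov 28, 1659: 10 days.
Total: 5824 days.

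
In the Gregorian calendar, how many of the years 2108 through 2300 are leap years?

Multiples of 4 in [2108,2300]: 49.
Of those, multiples of 100: 2 (not leap unless ÷400).
Multiples of 400: 0.
Leap years = 49 − 2 + 0 = 47.

47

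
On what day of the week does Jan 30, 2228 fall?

Wednesday

Doomsday rule: the anchor day for the 2200s is Friday. For year 28: 28÷12 = 2 r 4, and 4÷4 = 1, so 2+4+1 = 7.
Friday + 7 ≡ Friday — that's 2228's doomsday.
In January the doomsday date is Jan 4 (2228 is a leap year (divisible by 4)).
Jan 30 is 26 days after Jan 4; 26 mod 7 = 5, so Friday + 5 = Wednesday.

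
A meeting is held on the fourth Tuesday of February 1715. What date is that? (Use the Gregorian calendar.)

February 26, 1715

February 1, 1715 is a Friday.
The first Tuesday is therefore February 5 (4 days later).
The fourth Tuesday is 5 + 3×7 = February 26.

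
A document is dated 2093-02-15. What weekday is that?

Doomsday rule: the anchor day for the 2000s is Tuesday. For year 93: 93÷12 = 7 r 9, and 9÷4 = 2, so 7+9+2 = 18.
Tuesday + 18 ≡ Saturday — that's 2093's doomsday.
In February the doomsday date is Feb 28 (2093 is not a leap year).
Feb 15 is 13 days before Feb 28; 13 mod 7 = 6, so Saturday − 6 = Sunday.

Sunday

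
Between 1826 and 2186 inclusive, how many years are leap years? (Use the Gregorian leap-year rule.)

Multiples of 4 in [1826,2186]: 90.
Of those, multiples of 100: 3 (not leap unless ÷400).
Multiples of 400: 1.
Leap years = 90 − 3 + 1 = 88.

88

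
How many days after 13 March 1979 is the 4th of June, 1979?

Mar 13, 1979 → Apr 13, 1979: 31 days (March has 31).
Apr 13, 1979 → May 13, 1979: 30 days (April has 30).
May 13, 1979 → Jun 4, 1979: 22 days.
Total: 83 days.

83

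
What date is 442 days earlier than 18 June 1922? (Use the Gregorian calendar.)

−365 (one year) → Jun 18, 1921 (77 left).
−18 → May 31, 1921 (end of May, 31 days; 59 left).
−31 → Apr 30, 1921 (end of Apr, 30 days; 28 left).
−28 → Apr 2, 1921.

April 2, 1921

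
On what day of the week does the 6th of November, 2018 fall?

January 1, 2018 is a Monday.
Jan 1, 2018 → Feb 1, 2018: 31 days (January has 31).
Feb 1, 2018 → Mar 1, 2018: 28 days (February has 28).
Mar 1, 2018 → Apr 1, 2018: 31 days (March has 31).
Apr 1, 2018 → May 1, 2018: 30 days (April has 30).
May 1, 2018 → Jun 1, 2018: 31 days (May has 31).
Jun 1, 2018 → Jul 1, 2018: 30 days (June has 30).
Jul 1, 2018 → Aug 1, 2018: 31 days (July has 31).
Aug 1, 2018 → Sep 1, 2018: 31 days (August has 31).
Sep 1, 2018 → Oct 1, 2018: 30 days (September has 30).
Oct 1, 2018 → Nov 1, 2018: 31 days (October has 31).
Nov 1, 2018 → Nov 6, 2018: 5 days.
Total: 309 days.
309 mod 7 = 1, so Monday + 1 = Tuesday.

Tuesday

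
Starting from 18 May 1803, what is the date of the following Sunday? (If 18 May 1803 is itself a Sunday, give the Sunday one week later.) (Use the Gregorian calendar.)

May 18, 1803 is a Wednesday.
From Wednesday to the next Sunday is 4 days.
May 18, 1803 + 4 = May 22, 1803.

May 22, 1803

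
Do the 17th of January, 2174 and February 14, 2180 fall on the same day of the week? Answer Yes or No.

From Jan 17, 2174 to Feb 14, 2180 is 2219 days.
2219 mod 7 = 0, so they are the same weekday.
(Jan 17, 2174 is a Monday; Feb 14, 2180 is a Monday.)

Yes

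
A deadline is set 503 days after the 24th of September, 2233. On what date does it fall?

+365 (one year) → Sep 24, 2234 (138 left).
Sep has 30 days: +7 → Oct 1, 2234 (131 left).
Oct has 31 days: +31 → Nov 1, 2234 (100 left).
Nov has 30 days: +30 → Dec 1, 2234 (70 left).
Dec has 31 days: +31 → Jan 1, 2235 (39 left).
Jan has 31 days: +31 → Feb 1, 2235 (8 left).
+8 → Feb 9, 2235.

February 9, 2235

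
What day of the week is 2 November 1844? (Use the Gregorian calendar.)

Doomsday rule: the anchor day for the 1800s is Friday. For year 44: 44÷12 = 3 r 8, and 8÷4 = 2, so 3+8+2 = 13.
Friday + 13 ≡ Thursday — that's 1844's doomsday.
In November the doomsday date is Nov 7.
Nov 2 is 5 days before Nov 7; 5 mod 7 = 5, so Thursday − 5 = Saturday.

Saturday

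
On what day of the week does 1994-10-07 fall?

Friday

January 1, 1994 is a Saturday.
Jan 1, 1994 → Feb 1, 1994: 31 days (January has 31).
Feb 1, 1994 → Mar 1, 1994: 28 days (February has 28).
Mar 1, 1994 → Apr 1, 1994: 31 days (March has 31).
Apr 1, 1994 → May 1, 1994: 30 days (April has 30).
May 1, 1994 → Jun 1, 1994: 31 days (May has 31).
Jun 1, 1994 → Jul 1, 1994: 30 days (June has 30).
Jul 1, 1994 → Aug 1, 1994: 31 days (July has 31).
Aug 1, 1994 → Sep 1, 1994: 31 days (August has 31).
Sep 1, 1994 → Oct 1, 1994: 30 days (September has 30).
Oct 1, 1994 → Oct 7, 1994: 6 days.
Total: 279 days.
279 mod 7 = 6, so Saturday + 6 = Friday.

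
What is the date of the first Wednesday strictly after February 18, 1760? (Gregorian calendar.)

Feb 18, 1760 is a Monday.
From Monday to the next Wednesday is 2 days.
Feb 18, 1760 + 2 = Feb 20, 1760.

February 20, 1760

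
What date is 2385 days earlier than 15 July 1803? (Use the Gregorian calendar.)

January 1, 1797

−365 (one year) → Jul 15, 1802 (2020 left).
−365 (one year) → Jul 15, 1801 (1655 left).
−365 (one year) → Jul 15, 1800 (1290 left).
−365 (one year) → Jul 15, 1799 (925 left).
−365 (one year) → Jul 15, 1798 (560 left).
−365 (one year) → Jul 15, 1797 (195 left).
−15 → Jun 30, 1797 (end of Jun, 30 days; 180 left).
−30 → May 31, 1797 (end of May, 31 days; 150 left).
−31 → Apr 30, 1797 (end of Apr, 30 days; 119 left).
−30 → Mar 31, 1797 (end of Mar, 31 days; 89 left).
−31 → Feb 28, 1797 (end of Feb, 28 days; 58 left).
−28 → Jan 31, 1797 (end of Jan, 31 days; 30 left).
−30 → Jan 1, 1797.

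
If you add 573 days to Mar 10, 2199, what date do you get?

+365 (one year) → Mar 10, 2200 (208 left).
Mar has 31 days: +22 → Apr 1, 2200 (186 left).
Apr has 30 days: +30 → May 1, 2200 (156 left).
May has 31 days: +31 → Jun 1, 2200 (125 left).
Jun has 30 days: +30 → Jul 1, 2200 (95 left).
Jul has 31 days: +31 → Aug 1, 2200 (64 left).
Aug has 31 days: +31 → Sep 1, 2200 (33 left).
Sep has 30 days: +30 → Oct 1, 2200 (3 left).
+3 → Oct 4, 2200.

October 4, 2200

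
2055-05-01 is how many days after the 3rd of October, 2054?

Oct 3, 2054 → Nov 3, 2054: 31 days (October has 31).
Nov 3, 2054 → Dec 3, 2054: 30 days (November has 30).
Dec 3, 2054 → Jan 3, 2055: 31 days (December has 31).
Jan 3, 2055 → Feb 3, 2055: 31 days (January has 31).
Feb 3, 2055 → Mar 3, 2055: 28 days (February has 28).
Mar 3, 2055 → Apr 3, 2055: 31 days (March has 31).
Apr 3, 2055 → May 1, 2055: 28 days.
Total: 210 days.

210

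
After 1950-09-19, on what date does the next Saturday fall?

September 23, 1950

Sep 19, 1950 is a Tuesday.
From Tuesday to the next Saturday is 4 days.
Sep 19, 1950 + 4 = Sep 23, 1950.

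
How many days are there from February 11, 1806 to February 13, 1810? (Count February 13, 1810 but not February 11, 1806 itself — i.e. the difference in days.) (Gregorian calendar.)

Feb 11, 1806 → Feb 11, 1807: 365 days.
Feb 11, 1807 → Feb 11, 1808: 365 days.
Feb 11, 1808 → Feb 11, 1809: 366 days (Feb 29, 1808 is in that span).
Feb 11, 1809 → Mar 11, 1809: 28 days (February has 28).
Mar 11, 1809 → Apr 11, 1809: 31 days (March has 31).
Apr 11, 1809 → May 11, 1809: 30 days (April has 30).
May 11, 1809 → Jun 11, 1809: 31 days (May has 31).
Jun 11, 1809 → Jul 11, 1809: 30 days (June has 30).
Jul 11, 1809 → Aug 11, 1809: 31 days (July has 31).
Aug 11, 1809 → Sep 11, 1809: 31 days (August has 31).
Sep 11, 1809 → Oct 11, 1809: 30 days (September has 30).
Oct 11, 1809 → Nov 11, 1809: 31 days (October has 31).
Nov 11, 1809 → Dec 11, 1809: 30 days (November has 30).
Dec 11, 1809 → Jan 11, 1810: 31 days (December has 31).
Jan 11, 1810 → Feb 11, 1810: 31 days (January has 31).
Feb 11, 1810 → Feb 13, 1810: 2 days.
Total: 1463 days.

1463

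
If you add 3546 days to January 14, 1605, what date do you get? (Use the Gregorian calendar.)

+365 (one year) → Jan 14, 1606 (3181 left).
+365 (one year) → Jan 14, 1607 (2816 left).
+365 (one year) → Jan 14, 1608 (2451 left).
+366 (one year; includes Feb 29, 1608) → Jan 14, 1609 (2085 left).
+365 (one year) → Jan 14, 1610 (1720 left).
+365 (one year) → Jan 14, 1611 (1355 left).
+365 (one year) → Jan 14, 1612 (990 left).
+366 (one year; includes Feb 29, 1612) → Jan 14, 1613 (624 left).
+365 (one year) → Jan 14, 1614 (259 left).
Jan has 31 days: +18 → Feb 1, 1614 (241 left).
Feb has 28 days: +28 → Mar 1, 1614 (213 left).
Mar has 31 days: +31 → Apr 1, 1614 (182 left).
Apr has 30 days: +30 → May 1, 1614 (152 left).
May has 31 days: +31 → Jun 1, 1614 (121 left).
Jun has 30 days: +30 → Jul 1, 1614 (91 left).
Jul has 31 days: +31 → Aug 1, 1614 (60 left).
Aug has 31 days: +31 → Sep 1, 1614 (29 left).
+29 → Sep 30, 1614.

September 30, 1614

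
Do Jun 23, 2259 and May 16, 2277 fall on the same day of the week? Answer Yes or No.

From Jun 23, 2259 to May 16, 2277 is 6537 days.
6537 mod 7 = 6, so they are different weekdays.
(Jun 23, 2259 is a Thursday; May 16, 2277 is a Wednesday.)

No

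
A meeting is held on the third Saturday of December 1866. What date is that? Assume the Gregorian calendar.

December 15, 1866

December 1, 1866 is a Saturday.
The first Saturday is therefore December 1 (same day).
The third Saturday is 1 + 2×7 = December 15.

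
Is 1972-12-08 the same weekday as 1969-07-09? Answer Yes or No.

From Jul 9, 1969 to Dec 8, 1972 is 1248 days.
1248 mod 7 = 2, so they are different weekdays.
(Jul 9, 1969 is a Wednesday; Dec 8, 1972 is a Friday.)

No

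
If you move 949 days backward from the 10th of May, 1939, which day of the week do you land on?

Saturday

May 10, 1939 is a Wednesday.
949 mod 7 = 4, so 949 days before a Wednesday is Wednesday − 4 = Saturday.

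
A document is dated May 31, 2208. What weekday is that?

Doomsday rule: the anchor day for the 2200s is Friday. For year 08: 8÷12 = 0 r 8, and 8÷4 = 2, so 0+8+2 = 10.
Friday + 10 ≡ Monday — that's 2208's doomsday.
In May the doomsday date is May 9.
May 31 is 22 days after May 9; 22 mod 7 = 1, so Monday + 1 = Tuesday.

Tuesday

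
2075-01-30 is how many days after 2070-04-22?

Apr 22, 2070 → Apr 22, 2071: 365 days.
Apr 22, 2071 → Apr 22, 2072: 366 days (Feb 29, 2072 is in that span).
Apr 22, 2072 → Apr 22, 2073: 365 days.
Apr 22, 2073 → Apr 22, 2074: 365 days.
Apr 22, 2074 → May 22, 2074: 30 days (April has 30).
May 22, 2074 → Jun 22, 2074: 31 days (May has 31).
Jun 22, 2074 → Jul 22, 2074: 30 days (June has 30).
Jul 22, 2074 → Aug 22, 2074: 31 days (July has 31).
Aug 22, 2074 → Sep 22, 2074: 31 days (August has 31).
Sep 22, 2074 → Oct 22, 2074: 30 days (September has 30).
Oct 22, 2074 → Nov 22, 2074: 31 days (October has 31).
Nov 22, 2074 → Dec 22, 2074: 30 days (November has 30).
Dec 22, 2074 → Jan 22, 2075: 31 days (December has 31).
Jan 22, 2075 → Jan 30, 2075: 8 days.
Total: 1744 days.

1744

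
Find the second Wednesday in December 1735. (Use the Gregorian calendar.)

December 14, 1735

December 1, 1735 is a Thursday.
The first Wednesday is therefore December 7 (6 days later).
The second Wednesday is 7 + 1×7 = December 14.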